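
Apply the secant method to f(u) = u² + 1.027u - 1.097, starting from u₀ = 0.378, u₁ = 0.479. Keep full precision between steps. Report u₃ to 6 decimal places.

Secant update: u_(k+1) = u_k − f(u_k)·(u_k − u_(k-1))/(f(u_k) − f(u_(k-1))).
f(u_0) = -0.565910, f(u_1) = -0.375626
u_2 = 0.479000 - (-0.375626)·(0.479000 - 0.378000)/(-0.375626 - (-0.565910)) = 0.678377; f(u_2) = 0.059888
u_3 = 0.678377 - (0.059888)·(0.678377 - 0.479000)/(0.059888 - (-0.375626)) = 0.650960; f(u_3) = -0.004715

0.650960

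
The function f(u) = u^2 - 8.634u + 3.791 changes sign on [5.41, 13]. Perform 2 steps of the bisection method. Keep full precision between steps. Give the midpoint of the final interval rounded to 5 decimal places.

f(5.410000) = -13.650840, f(13.000000) = 60.549000 (opposite signs)
step 1: m = 9.205000, f(m) = 9.047055 > 0 → root in [5.410000, 9.205000]
step 2: m = 7.307500, f(m) = -5.902399 < 0 → root in [7.307500, 9.205000]
Midpoint of [7.307500, 9.205000] = 8.256250

8.25625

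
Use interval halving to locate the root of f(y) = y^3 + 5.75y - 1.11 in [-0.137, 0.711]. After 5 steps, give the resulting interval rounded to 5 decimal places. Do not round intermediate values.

f(-0.137000) = -1.900321, f(0.711000) = 3.337675 (opposite signs)
step 1: m = 0.287000, f(m) = 0.563890 > 0 → root in [-0.137000, 0.287000]
step 2: m = 0.075000, f(m) = -0.678328 < 0 → root in [0.075000, 0.287000]
step 3: m = 0.181000, f(m) = -0.063320 < 0 → root in [0.181000, 0.287000]
step 4: m = 0.234000, f(m) = 0.248313 > 0 → root in [0.181000, 0.234000]
step 5: m = 0.207500, f(m) = 0.092059 > 0 → root in [0.181000, 0.207500]

[0.18100, 0.20750]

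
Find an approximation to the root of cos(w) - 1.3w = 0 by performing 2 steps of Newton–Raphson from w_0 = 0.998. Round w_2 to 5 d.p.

0.62428

Newton update: w ← w − f(w)/f'(w).
f'(w) = -sin(w) - 1.3
w_0 = 0.998000: f = -0.755416, f' = -2.140389 → w_1 = 0.998000 - (-0.755416)/(-2.140389) = 0.645066
w_1 = 0.645066: f = -0.039526, f' = -1.901251 → w_2 = 0.645066 - (-0.039526)/(-1.901251) = 0.624277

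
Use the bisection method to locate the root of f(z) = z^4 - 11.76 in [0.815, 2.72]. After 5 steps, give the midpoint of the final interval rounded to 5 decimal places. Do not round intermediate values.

1.85680

f(0.815000) = -11.318805, f(2.720000) = 42.976323 (opposite signs)
step 1: m = 1.767500, f(m) = -2.000273 < 0 → root in [1.767500, 2.720000]
step 2: m = 2.243750, f(m) = 13.585325 > 0 → root in [1.767500, 2.243750]
step 3: m = 2.005625, f(m) = 4.420761 > 0 → root in [1.767500, 2.005625]
step 4: m = 1.886563, f(m) = 0.907321 > 0 → root in [1.767500, 1.886563]
step 5: m = 1.827031, f(m) = -0.617468 < 0 → root in [1.827031, 1.886563]
Midpoint of [1.827031, 1.886563] = 1.856797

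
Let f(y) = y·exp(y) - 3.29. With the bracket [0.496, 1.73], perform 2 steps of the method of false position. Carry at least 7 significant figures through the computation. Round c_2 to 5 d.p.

0.99209

f(0.496000) = -2.475499, f(1.730000) = 6.468331
step 1: c = 0.837550, f(c) = -1.354674 < 0 → new bracket [0.837550, 1.730000]
step 2: c = 0.992092, f(c) = -0.614459 < 0 → new bracket [0.992092, 1.730000]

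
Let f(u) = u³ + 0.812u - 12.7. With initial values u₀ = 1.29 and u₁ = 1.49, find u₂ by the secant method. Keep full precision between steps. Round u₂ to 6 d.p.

Secant update: u_(k+1) = u_k − f(u_k)·(u_k − u_(k-1))/(f(u_k) − f(u_(k-1))).
f(u_0) = -9.505831, f(u_1) = -8.182171
u_2 = 1.490000 - (-8.182171)·(1.490000 - 1.290000)/(-8.182171 - (-9.505831)) = 2.726295; f(u_2) = 9.777441

2.726295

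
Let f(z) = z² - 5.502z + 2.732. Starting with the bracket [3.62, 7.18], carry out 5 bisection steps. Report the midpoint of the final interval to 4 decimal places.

f(3.620000) = -4.080840, f(7.180000) = 14.780040 (opposite signs)
step 1: m = 5.400000, f(m) = 2.181200 > 0 → root in [3.620000, 5.400000]
step 2: m = 4.510000, f(m) = -1.741920 < 0 → root in [4.510000, 5.400000]
step 3: m = 4.955000, f(m) = 0.021615 > 0 → root in [4.510000, 4.955000]
step 4: m = 4.732500, f(m) = -0.909659 < 0 → root in [4.732500, 4.955000]
step 5: m = 4.843750, f(m) = -0.456398 < 0 → root in [4.843750, 4.955000]
Midpoint of [4.843750, 4.955000] = 4.899375

4.8994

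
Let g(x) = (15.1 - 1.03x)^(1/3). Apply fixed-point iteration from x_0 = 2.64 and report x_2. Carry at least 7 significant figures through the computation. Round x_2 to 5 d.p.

2.33416

x_1 = g(2.640000) = 2.313394
x_2 = g(2.313394) = 2.334160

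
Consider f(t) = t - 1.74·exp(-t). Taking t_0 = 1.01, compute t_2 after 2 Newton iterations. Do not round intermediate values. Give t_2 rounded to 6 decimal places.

0.789804

f'(t) = 1 + 1.74·exp(-t)
t_0 = 1.010000: f = 0.376259, f' = 1.633741 → t_1 = 1.010000 - (0.376259)/(1.633741) = 0.779695
t_1 = 0.779695: f = -0.018175, f' = 1.797870 → t_2 = 0.779695 - (-0.018175)/(1.797870) = 0.789804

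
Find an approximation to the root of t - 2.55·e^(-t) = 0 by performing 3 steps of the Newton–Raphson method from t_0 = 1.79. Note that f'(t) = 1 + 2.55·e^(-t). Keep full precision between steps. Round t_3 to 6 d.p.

Newton update: t ← t − f(t)/f'(t).
t_0 = 1.790000: f = 1.364252, f' = 1.425748 → t_1 = 1.790000 - (1.364252)/(1.425748) = 0.833133
t_1 = 0.833133: f = -0.275314, f' = 2.108447 → t_2 = 0.833133 - (-0.275314)/(2.108447) = 0.963710
t_2 = 0.963710: f = -0.009051, f' = 1.972761 → t_3 = 0.963710 - (-0.009051)/(1.972761) = 0.968298

0.968298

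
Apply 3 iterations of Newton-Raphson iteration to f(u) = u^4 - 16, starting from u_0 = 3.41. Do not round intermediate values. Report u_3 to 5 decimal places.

Newton update: u ← u − f(u)/f'(u).
f'(u) = 4u^3
u_0 = 3.410000: f = 119.212710, f' = 158.607284 → u_1 = 3.410000 - (119.212710)/(158.607284) = 2.658378
u_1 = 2.658378: f = 33.942123, f' = 75.146756 → u_2 = 2.658378 - (33.942123)/(75.146756) = 2.206700
u_2 = 2.206700: f = 7.712285, f' = 42.982338 → u_3 = 2.206700 - (7.712285)/(42.982338) = 2.027271

2.02727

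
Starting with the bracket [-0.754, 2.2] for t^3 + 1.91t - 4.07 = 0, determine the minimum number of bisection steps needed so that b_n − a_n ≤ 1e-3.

12

Initial width b − a = 2.2 − -0.754 = 2.954000.
After n steps the width is (b−a)/2^n; need (b−a)/2^n ≤ 1e-3.
So n ≥ log₂(2.954000/1e-3) = log₂(2954.0000) ≈ 11.5285.
Hence n = 12.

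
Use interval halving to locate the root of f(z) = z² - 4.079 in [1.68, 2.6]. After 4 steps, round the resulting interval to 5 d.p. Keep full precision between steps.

[1.96750, 2.02500]

f(1.680000) = -1.256600, f(2.600000) = 2.681000 (opposite signs)
step 1: m = 2.140000, f(m) = 0.500600 > 0 → root in [1.680000, 2.140000]
step 2: m = 1.910000, f(m) = -0.430900 < 0 → root in [1.910000, 2.140000]
step 3: m = 2.025000, f(m) = 0.021625 > 0 → root in [1.910000, 2.025000]
step 4: m = 1.967500, f(m) = -0.207944 < 0 → root in [1.967500, 2.025000]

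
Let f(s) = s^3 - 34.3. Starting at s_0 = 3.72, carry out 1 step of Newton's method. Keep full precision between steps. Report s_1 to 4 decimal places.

f'(s) = 3s^2
s_0 = 3.720000: f = 17.178848, f' = 41.515200 → s_1 = 3.720000 - (17.178848)/(41.515200) = 3.306203

3.3062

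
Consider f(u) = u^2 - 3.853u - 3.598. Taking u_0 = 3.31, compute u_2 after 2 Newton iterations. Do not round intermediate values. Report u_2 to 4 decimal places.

Newton update: u ← u − f(u)/f'(u).
f'(u) = 2u - 3.853
u_0 = 3.310000: f = -5.395330, f' = 2.767000 → u_1 = 3.310000 - (-5.395330)/(2.767000) = 5.259884
u_1 = 5.259884: f = 3.802049, f' = 6.666769 → u_2 = 5.259884 - (3.802049)/(6.666769) = 4.689586

4.6896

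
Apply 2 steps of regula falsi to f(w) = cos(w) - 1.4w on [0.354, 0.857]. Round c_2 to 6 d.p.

0.591864

f(0.354000) = 0.442394, f(0.857000) = -0.545092
step 1: c = 0.579344, f(c) = 0.025740 > 0 → new bracket [0.579344, 0.857000]
step 2: c = 0.591864, f(c) = 0.001292 > 0 → new bracket [0.591864, 0.857000]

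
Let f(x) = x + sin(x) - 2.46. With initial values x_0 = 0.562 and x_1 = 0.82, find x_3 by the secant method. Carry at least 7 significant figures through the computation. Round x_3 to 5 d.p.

f(x_0) = -1.365120, f(x_1) = -0.908854
x_2 = 0.820000 - (-0.908854)·(0.820000 - 0.562000)/(-0.908854 - (-1.365120)) = 1.333920; f(x_2) = -0.154004
x_3 = 1.333920 - (-0.154004)·(1.333920 - 0.820000)/(-0.154004 - (-0.908854)) = 1.438770; f(x_3) = -0.029933

1.43877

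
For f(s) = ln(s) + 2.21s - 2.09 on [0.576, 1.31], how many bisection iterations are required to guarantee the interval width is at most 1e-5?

17

Initial width b − a = 1.31 − 0.576 = 0.734000.
After n steps the width is (b−a)/2^n; need (b−a)/2^n ≤ 1e-5.
So n ≥ log₂(0.734000/1e-5) = log₂(73400.0000) ≈ 16.1635.
Hence n = 17.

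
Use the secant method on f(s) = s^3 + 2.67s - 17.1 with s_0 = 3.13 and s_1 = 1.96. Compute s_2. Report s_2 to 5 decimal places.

2.15325

f(s_0) = 21.921397, f(s_1) = -4.337264
s_2 = 1.960000 - (-4.337264)·(1.960000 - 3.130000)/(-4.337264 - (21.921397)) = 2.153254; f(s_2) = -1.367239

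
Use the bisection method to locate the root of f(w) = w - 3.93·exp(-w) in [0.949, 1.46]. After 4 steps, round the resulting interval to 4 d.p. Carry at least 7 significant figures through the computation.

[1.1726, 1.2045]

f(0.949000) = -0.572413, f(1.460000) = 0.547311 (opposite signs)
step 1: m = 1.204500, f(m) = 0.026121 > 0 → root in [0.949000, 1.204500]
step 2: m = 1.076750, f(m) = -0.262205 < 0 → root in [1.076750, 1.204500]
step 3: m = 1.140625, f(m) = -0.115478 < 0 → root in [1.140625, 1.204500]
step 4: m = 1.172562, f(m) = -0.044058 < 0 → root in [1.172562, 1.204500]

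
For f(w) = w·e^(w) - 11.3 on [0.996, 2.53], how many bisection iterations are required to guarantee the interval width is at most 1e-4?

Initial width b − a = 2.53 − 0.996 = 1.534000.
After n steps the width is (b−a)/2^n; need (b−a)/2^n ≤ 1e-4.
So n ≥ log₂(1.534000/1e-4) = log₂(15340.0000) ≈ 13.9050.
Hence n = 14.

14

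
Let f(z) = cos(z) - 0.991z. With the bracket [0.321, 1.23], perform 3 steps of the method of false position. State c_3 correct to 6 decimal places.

False-position update: c = (a·f(b) − b·f(a))/(f(b) − f(a)); replace the endpoint whose sign matches f(c).
f(0.321000) = 0.630809, f(1.230000) = -0.884692
step 1: c = 0.699360, f(c) = 0.072188 > 0 → new bracket [0.699360, 1.230000]
step 2: c = 0.739392, f(c) = 0.006140 > 0 → new bracket [0.739392, 1.230000]
step 3: c = 0.742774, f(c) = 0.000506 > 0 → new bracket [0.742774, 1.230000]

0.742774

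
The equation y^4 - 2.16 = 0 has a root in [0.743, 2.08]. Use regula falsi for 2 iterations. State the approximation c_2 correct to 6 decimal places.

f(0.743000) = -1.855242, f(2.080000) = 16.557737
step 1: c = 0.877713, f(c) = -1.566516 < 0 → new bracket [0.877713, 2.080000]
step 2: c = 0.981629, f(c) = -1.231485 < 0 → new bracket [0.981629, 2.080000]

0.981629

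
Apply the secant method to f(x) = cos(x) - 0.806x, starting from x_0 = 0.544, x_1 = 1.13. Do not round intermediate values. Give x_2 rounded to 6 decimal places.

0.815239

Secant update: x_(k+1) = x_k − f(x_k)·(x_k − x_(k-1))/(f(x_k) − f(x_(k-1))).
f(x_0) = 0.417181, f(x_1) = -0.484120
x_2 = 1.130000 - (-0.484120)·(1.130000 - 0.544000)/(-0.484120 - (0.417181)) = 0.815239; f(x_2) = 0.028612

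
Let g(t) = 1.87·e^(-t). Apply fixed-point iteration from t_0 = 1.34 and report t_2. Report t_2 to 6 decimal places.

1.146011

t_1 = g(1.340000) = 0.489651
t_2 = g(0.489651) = 1.146011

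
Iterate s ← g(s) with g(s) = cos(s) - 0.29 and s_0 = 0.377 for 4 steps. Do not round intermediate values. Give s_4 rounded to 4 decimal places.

s_1 = g(0.377000) = 0.639773
s_2 = g(0.639773) = 0.512231
s_3 = g(0.512231) = 0.581653
s_4 = g(0.581653) = 0.545556

0.5456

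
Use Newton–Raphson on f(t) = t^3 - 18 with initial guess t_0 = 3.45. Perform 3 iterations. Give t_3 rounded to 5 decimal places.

2.62079

Newton update: t ← t − f(t)/f'(t).
f'(t) = 3t^2
t_0 = 3.450000: f = 23.063625, f' = 35.707500 → t_1 = 3.450000 - (23.063625)/(35.707500) = 2.804096
t_1 = 2.804096: f = 4.048474, f' = 23.588859 → t_2 = 2.804096 - (4.048474)/(23.588859) = 2.632469
t_2 = 2.632469: f = 0.242734, f' = 20.789683 → t_3 = 2.632469 - (0.242734)/(20.789683) = 2.620794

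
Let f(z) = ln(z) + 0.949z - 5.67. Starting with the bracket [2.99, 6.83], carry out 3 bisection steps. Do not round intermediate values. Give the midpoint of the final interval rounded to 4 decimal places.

f(2.990000) = -1.737217, f(6.830000) = 2.732995 (opposite signs)
step 1: m = 4.910000, f(m) = 0.580864 > 0 → root in [2.990000, 4.910000]
step 2: m = 3.950000, f(m) = -0.547734 < 0 → root in [3.950000, 4.910000]
step 3: m = 4.430000, f(m) = 0.022470 > 0 → root in [3.950000, 4.430000]
Midpoint of [3.950000, 4.430000] = 4.190000

4.1900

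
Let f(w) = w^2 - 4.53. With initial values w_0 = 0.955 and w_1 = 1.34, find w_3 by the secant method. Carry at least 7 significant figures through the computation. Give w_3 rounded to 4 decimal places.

2.0463

Secant update: w_(k+1) = w_k − f(w_k)·(w_k − w_(k-1))/(f(w_k) − f(w_(k-1))).
f(w_0) = -3.617975, f(w_1) = -2.734400
w_2 = 1.340000 - (-2.734400)·(1.340000 - 0.955000)/(-2.734400 - (-3.617975)) = 2.531460; f(w_2) = 1.878288
w_3 = 2.531460 - (1.878288)·(2.531460 - 1.340000)/(1.878288 - (-2.734400)) = 2.046297; f(w_3) = -0.342669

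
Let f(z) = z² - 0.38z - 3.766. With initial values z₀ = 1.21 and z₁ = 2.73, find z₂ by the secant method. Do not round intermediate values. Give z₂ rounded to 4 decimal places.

f(z_0) = -2.761700, f(z_1) = 2.649500
z_2 = 2.730000 - (2.649500)·(2.730000 - 1.210000)/(2.649500 - (-2.761700)) = 1.985758; f(z_2) = -0.577352

1.9858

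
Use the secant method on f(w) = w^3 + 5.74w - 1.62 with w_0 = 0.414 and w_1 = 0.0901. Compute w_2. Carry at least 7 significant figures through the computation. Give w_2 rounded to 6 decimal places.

0.275114

f(w_0) = 0.827318, f(w_1) = -1.102095
w_2 = 0.090100 - (-1.102095)·(0.090100 - 0.414000)/(-1.102095 - (0.827318)) = 0.275114; f(w_2) = -0.020023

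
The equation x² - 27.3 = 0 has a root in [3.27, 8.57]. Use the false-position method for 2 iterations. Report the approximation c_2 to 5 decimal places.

False-position update: c = (a·f(b) − b·f(a))/(f(b) − f(a)); replace the endpoint whose sign matches f(c).
f(3.270000) = -16.607100, f(8.570000) = 46.144900
step 1: c = 4.672627, f(c) = -5.466560 < 0 → new bracket [4.672627, 8.570000]
step 2: c = 5.085427, f(c) = -1.438433 < 0 → new bracket [5.085427, 8.570000]

5.08543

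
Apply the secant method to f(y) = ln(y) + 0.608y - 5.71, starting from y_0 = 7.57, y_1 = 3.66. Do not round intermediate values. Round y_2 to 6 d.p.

6.415202

Secant update: y_(k+1) = y_k − f(y_k)·(y_k − y_(k-1))/(f(y_k) − f(y_(k-1))).
f(y_0) = 0.916753, f(y_1) = -2.187257
y_2 = 3.660000 - (-2.187257)·(3.660000 - 7.570000)/(-2.187257 - (0.916753)) = 6.415202; f(y_2) = 0.049113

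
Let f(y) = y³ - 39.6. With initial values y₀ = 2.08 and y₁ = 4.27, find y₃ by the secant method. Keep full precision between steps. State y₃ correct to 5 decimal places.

f(y_0) = -30.601088, f(y_1) = 38.254483
y_2 = 4.270000 - (38.254483)·(4.270000 - 2.080000)/(38.254483 - (-30.601088)) = 3.053289; f(y_2) = -11.135483
y_3 = 3.053289 - (-11.135483)·(3.053289 - 4.270000)/(-11.135483 - (38.254483)) = 3.327609; f(y_3) = -2.753436

3.32761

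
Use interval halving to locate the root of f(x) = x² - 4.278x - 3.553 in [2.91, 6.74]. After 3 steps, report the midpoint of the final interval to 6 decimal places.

5.064375

f(2.910000) = -7.533880, f(6.740000) = 13.040880 (opposite signs)
step 1: m = 4.825000, f(m) = -0.913725 < 0 → root in [4.825000, 6.740000]
step 2: m = 5.782500, f(m) = 5.146771 > 0 → root in [4.825000, 5.782500]
step 3: m = 5.303750, f(m) = 1.887322 > 0 → root in [4.825000, 5.303750]
Midpoint of [4.825000, 5.303750] = 5.064375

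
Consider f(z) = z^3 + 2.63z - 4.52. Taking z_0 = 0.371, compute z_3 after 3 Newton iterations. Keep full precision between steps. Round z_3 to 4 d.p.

1.1480

f'(z) = 3z^2 + 2.63
z_0 = 0.371000: f = -3.493205, f' = 3.042923 → z_1 = 0.371000 - (-3.493205)/(3.042923) = 1.518977
z_1 = 1.518977: f = 2.979630, f' = 9.551872 → z_2 = 1.518977 - (2.979630)/(9.551872) = 1.207035
z_2 = 1.207035: f = 0.413071, f' = 7.000799 → z_3 = 1.207035 - (0.413071)/(7.000799) = 1.148031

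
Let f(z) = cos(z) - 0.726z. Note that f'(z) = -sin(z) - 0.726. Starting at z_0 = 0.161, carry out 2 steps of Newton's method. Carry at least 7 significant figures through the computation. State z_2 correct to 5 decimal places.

0.88933

Newton update: z ← z − f(z)/f'(z).
z_0 = 0.161000: f = 0.870181, f' = -0.886305 → z_1 = 0.161000 - (0.870181)/(-0.886305) = 1.142808
z_1 = 1.142808: f = -0.414637, f' = -1.635802 → z_2 = 1.142808 - (-0.414637)/(-1.635802) = 0.889332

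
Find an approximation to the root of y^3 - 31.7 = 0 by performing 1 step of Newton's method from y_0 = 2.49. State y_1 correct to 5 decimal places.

3.36427

Newton update: y ← y − f(y)/f'(y).
f'(y) = 3y^2
y_0 = 2.490000: f = -16.261751, f' = 18.600300 → y_1 = 2.490000 - (-16.261751)/(18.600300) = 3.364274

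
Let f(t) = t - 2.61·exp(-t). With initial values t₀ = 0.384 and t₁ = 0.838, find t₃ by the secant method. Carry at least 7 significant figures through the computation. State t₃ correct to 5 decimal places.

f(t_0) = -1.393753, f(t_1) = -0.291020
t_2 = 0.838000 - (-0.291020)·(0.838000 - 0.384000)/(-0.291020 - (-1.393753)) = 0.957814; f(t_2) = -0.043723
t_3 = 0.957814 - (-0.043723)·(0.957814 - 0.838000)/(-0.043723 - (-0.291020)) = 0.978998; f(t_3) = -0.001546

0.97900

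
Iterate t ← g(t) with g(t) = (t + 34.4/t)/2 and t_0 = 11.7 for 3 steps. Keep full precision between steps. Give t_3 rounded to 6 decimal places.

5.866891

t_1 = g(11.700000) = 7.320085
t_2 = g(7.320085) = 6.009742
t_3 = g(6.009742) = 5.866891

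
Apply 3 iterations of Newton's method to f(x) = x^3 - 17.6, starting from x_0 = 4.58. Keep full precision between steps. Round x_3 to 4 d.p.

2.6091

Newton update: x ← x − f(x)/f'(x).
f'(x) = 3x^2
x_0 = 4.580000: f = 78.471912, f' = 62.929200 → x_1 = 4.580000 - (78.471912)/(62.929200) = 3.333013
x_1 = 3.333013: f = 19.426351, f' = 33.326921 → x_2 = 3.333013 - (19.426351)/(33.326921) = 2.750110
x_2 = 2.750110: f = 3.199372, f' = 22.689316 → x_3 = 2.750110 - (3.199372)/(22.689316) = 2.609102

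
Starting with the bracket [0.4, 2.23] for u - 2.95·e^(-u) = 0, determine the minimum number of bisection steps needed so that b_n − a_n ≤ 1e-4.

15

Initial width b − a = 2.23 − 0.4 = 1.830000.
After n steps the width is (b−a)/2^n; need (b−a)/2^n ≤ 1e-4.
So n ≥ log₂(1.830000/1e-4) = log₂(18300.0000) ≈ 14.1596.
Hence n = 15.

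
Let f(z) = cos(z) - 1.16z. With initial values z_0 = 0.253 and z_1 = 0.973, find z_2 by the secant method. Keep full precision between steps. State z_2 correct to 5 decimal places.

f(z_0) = 0.674686, f(z_1) = -0.565858
z_2 = 0.973000 - (-0.565858)·(0.973000 - 0.253000)/(-0.565858 - (0.674686)) = 0.644581; f(z_2) = 0.051637

0.64458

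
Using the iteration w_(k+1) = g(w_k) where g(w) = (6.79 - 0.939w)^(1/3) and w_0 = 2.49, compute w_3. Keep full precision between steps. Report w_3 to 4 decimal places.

1.7279

w_1 = g(2.490000) = 1.645059
w_2 = g(1.645059) = 1.737493
w_3 = g(1.737493) = 1.727856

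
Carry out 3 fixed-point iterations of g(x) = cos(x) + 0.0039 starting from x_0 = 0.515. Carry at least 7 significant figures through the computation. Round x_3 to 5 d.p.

x_1 = g(0.515000) = 0.874193
x_2 = g(0.874193) = 0.645516
x_3 = g(0.645516) = 0.802689

0.80269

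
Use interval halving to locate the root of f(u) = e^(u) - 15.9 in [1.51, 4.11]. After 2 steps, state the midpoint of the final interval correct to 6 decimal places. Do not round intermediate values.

2.485000

f(1.510000) = -11.373269, f(4.110000) = 45.046718 (opposite signs)
step 1: m = 2.810000, f(m) = 0.709918 > 0 → root in [1.510000, 2.810000]
step 2: m = 2.160000, f(m) = -7.228862 < 0 → root in [2.160000, 2.810000]
Midpoint of [2.160000, 2.810000] = 2.485000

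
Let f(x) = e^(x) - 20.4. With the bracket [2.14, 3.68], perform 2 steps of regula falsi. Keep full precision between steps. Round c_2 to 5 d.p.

2.92748

f(2.140000) = -11.900562, f(3.680000) = 19.246394
step 1: c = 2.728400, f(c) = -5.091628 < 0 → new bracket [2.728400, 3.680000]
step 2: c = 2.927479, f(c) = -1.719521 < 0 → new bracket [2.927479, 3.680000]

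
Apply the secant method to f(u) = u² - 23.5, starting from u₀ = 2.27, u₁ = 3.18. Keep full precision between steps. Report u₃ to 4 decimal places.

Secant update: u_(k+1) = u_k − f(u_k)·(u_k − u_(k-1))/(f(u_k) − f(u_(k-1))).
f(u_0) = -18.347100, f(u_1) = -13.387600
u_2 = 3.180000 - (-13.387600)·(3.180000 - 2.270000)/(-13.387600 - (-18.347100)) = 5.636440; f(u_2) = 8.269460
u_3 = 5.636440 - (8.269460)·(5.636440 - 3.180000)/(8.269460 - (-13.387600)) = 4.698481; f(u_3) = -1.424273

4.6985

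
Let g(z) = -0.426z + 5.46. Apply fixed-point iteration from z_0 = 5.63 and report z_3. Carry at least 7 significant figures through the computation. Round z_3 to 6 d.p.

z_1 = g(5.630000) = 3.061620
z_2 = g(3.061620) = 4.155750
z_3 = g(4.155750) = 3.689651

3.689651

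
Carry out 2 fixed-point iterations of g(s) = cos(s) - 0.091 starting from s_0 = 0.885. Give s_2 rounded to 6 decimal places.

0.765529

s_1 = g(0.885000) = 0.542290
s_2 = g(0.542290) = 0.765529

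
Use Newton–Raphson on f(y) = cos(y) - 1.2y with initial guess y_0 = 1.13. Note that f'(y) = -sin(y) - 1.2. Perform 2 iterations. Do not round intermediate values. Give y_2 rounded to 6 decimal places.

Newton update: y ← y − f(y)/f'(y).
y_0 = 1.130000: f = -0.929340, f' = -2.104412 → y_1 = 1.130000 - (-0.929340)/(-2.104412) = 0.688385
y_1 = 0.688385: f = -0.053789, f' = -1.835291 → y_2 = 0.688385 - (-0.053789)/(-1.835291) = 0.659077

0.659077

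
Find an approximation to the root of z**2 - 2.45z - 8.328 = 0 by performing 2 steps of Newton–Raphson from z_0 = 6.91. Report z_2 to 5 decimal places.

f'(z) = 2z - 2.45
z_0 = 6.910000: f = 22.490600, f' = 11.370000 → z_1 = 6.910000 - (22.490600)/(11.370000) = 4.931935
z_1 = 4.931935: f = 3.912741, f' = 7.413870 → z_2 = 4.931935 - (3.912741)/(7.413870) = 4.404175

4.40418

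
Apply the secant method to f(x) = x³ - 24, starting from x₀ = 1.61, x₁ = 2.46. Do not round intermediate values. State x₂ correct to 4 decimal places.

Secant update: x_(k+1) = x_k − f(x_k)·(x_k − x_(k-1))/(f(x_k) − f(x_(k-1))).
f(x_0) = -19.826719, f(x_1) = -9.113064
x_2 = 2.460000 - (-9.113064)·(2.460000 - 1.610000)/(-9.113064 - (-19.826719)) = 3.183012; f(x_2) = 8.248904

3.1830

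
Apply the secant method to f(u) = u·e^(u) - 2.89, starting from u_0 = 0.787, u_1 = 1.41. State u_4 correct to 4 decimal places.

1.0317

f(u_0) = -1.161121, f(u_1) = 2.885297
u_2 = 1.410000 - (2.885297)·(1.410000 - 0.787000)/(2.885297 - (-1.161121)) = 0.965770; f(u_2) = -0.353106
u_3 = 0.965770 - (-0.353106)·(0.965770 - 1.410000)/(-0.353106 - (2.885297)) = 1.014208; f(u_3) = -0.093649
u_4 = 1.014208 - (-0.093649)·(1.014208 - 0.965770)/(-0.093649 - (-0.353106)) = 1.031691; f(u_4) = 0.004724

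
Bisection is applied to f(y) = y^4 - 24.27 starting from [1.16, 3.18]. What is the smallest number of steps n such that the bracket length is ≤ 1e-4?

Initial width b − a = 3.18 − 1.16 = 2.020000.
After n steps the width is (b−a)/2^n; need (b−a)/2^n ≤ 1e-4.
So n ≥ log₂(2.020000/1e-4) = log₂(20200.0000) ≈ 14.3021.
Hence n = 15.

15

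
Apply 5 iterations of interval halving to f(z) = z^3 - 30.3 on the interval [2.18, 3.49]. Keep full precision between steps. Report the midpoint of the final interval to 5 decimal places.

f(2.180000) = -19.939768, f(3.490000) = 12.208549 (opposite signs)
step 1: m = 2.835000, f(m) = -7.514467 < 0 → root in [2.835000, 3.490000]
step 2: m = 3.162500, f(m) = 1.329447 > 0 → root in [2.835000, 3.162500]
step 3: m = 2.998750, f(m) = -3.333736 < 0 → root in [2.998750, 3.162500]
step 4: m = 3.080625, f(m) = -1.064097 < 0 → root in [3.080625, 3.162500]
step 5: m = 3.121563, f(m) = 0.116981 > 0 → root in [3.080625, 3.121563]
Midpoint of [3.080625, 3.121563] = 3.101094

3.10109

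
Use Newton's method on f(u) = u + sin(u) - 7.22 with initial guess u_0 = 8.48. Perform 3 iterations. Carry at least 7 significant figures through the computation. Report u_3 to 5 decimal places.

41.14031

f'(u) = 1 + cos(u)
u_0 = 8.480000: f = 2.070367, f' = 0.414077 → u_1 = 8.480000 - (2.070367)/(0.414077) = 3.480046
u_1 = 3.480046: f = -4.071983, f' = 0.056731 → u_2 = 3.480046 - (-4.071983)/(0.056731) = 75.257525
u_2 = 75.257525: f = 67.897290, f' = 1.990118 → u_3 = 75.257525 - (67.897290)/(1.990118) = 41.140311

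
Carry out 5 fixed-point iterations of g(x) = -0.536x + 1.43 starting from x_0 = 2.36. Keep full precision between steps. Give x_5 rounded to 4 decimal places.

x_1 = g(2.360000) = 0.165040
x_2 = g(0.165040) = 1.341539
x_3 = g(1.341539) = 0.710935
x_4 = g(0.710935) = 1.048939
x_5 = g(1.048939) = 0.867769

0.8678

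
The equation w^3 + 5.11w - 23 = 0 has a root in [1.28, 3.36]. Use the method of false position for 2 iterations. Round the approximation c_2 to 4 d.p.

f(1.280000) = -14.362048, f(3.360000) = 32.102656
step 1: c = 1.922919, f(c) = -6.063658 < 0 → new bracket [1.922919, 3.360000]
step 2: c = 2.151235, f(c) = -2.051677 < 0 → new bracket [2.151235, 3.360000]

2.1512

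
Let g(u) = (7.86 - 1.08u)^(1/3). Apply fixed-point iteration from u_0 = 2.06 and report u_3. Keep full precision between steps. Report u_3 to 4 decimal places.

1.8074

u_1 = g(2.060000) = 1.779521
u_2 = g(1.779521) = 1.810852
u_3 = g(1.810852) = 1.807406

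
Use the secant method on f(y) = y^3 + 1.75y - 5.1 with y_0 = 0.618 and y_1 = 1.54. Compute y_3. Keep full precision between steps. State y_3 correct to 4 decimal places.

1.3813

f(y_0) = -3.782471, f(y_1) = 1.247264
y_2 = 1.540000 - (1.247264)·(1.540000 - 0.618000)/(1.247264 - (-3.782471)) = 1.311364; f(y_2) = -0.549991
y_3 = 1.311364 - (-0.549991)·(1.311364 - 1.540000)/(-0.549991 - (1.247264)) = 1.381331; f(y_3) = -0.046989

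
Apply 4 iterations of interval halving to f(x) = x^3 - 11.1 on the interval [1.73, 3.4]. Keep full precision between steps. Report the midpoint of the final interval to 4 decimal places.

f(1.730000) = -5.922283, f(3.400000) = 28.204000 (opposite signs)
step 1: m = 2.565000, f(m) = 5.775712 > 0 → root in [1.730000, 2.565000]
step 2: m = 2.147500, f(m) = -1.196253 < 0 → root in [2.147500, 2.565000]
step 3: m = 2.356250, f(m) = 1.981698 > 0 → root in [2.147500, 2.356250]
step 4: m = 2.251875, f(m) = 0.319125 > 0 → root in [2.147500, 2.251875]
Midpoint of [2.147500, 2.251875] = 2.199688

2.1997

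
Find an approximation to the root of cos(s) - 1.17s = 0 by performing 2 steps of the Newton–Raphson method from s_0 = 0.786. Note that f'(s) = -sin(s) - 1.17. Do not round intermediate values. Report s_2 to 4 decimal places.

0.6700

s_0 = 0.786000: f = -0.212939, f' = -1.877532 → s_1 = 0.786000 - (-0.212939)/(-1.877532) = 0.672586
s_1 = 0.672586: f = -0.004712, f' = -1.793011 → s_2 = 0.672586 - (-0.004712)/(-1.793011) = 0.669958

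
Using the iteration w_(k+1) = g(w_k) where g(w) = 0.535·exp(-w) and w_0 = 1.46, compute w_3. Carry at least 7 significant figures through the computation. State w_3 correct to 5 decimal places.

0.33354

w_1 = g(1.460000) = 0.124246
w_2 = g(0.124246) = 0.472492
w_3 = g(0.472492) = 0.333544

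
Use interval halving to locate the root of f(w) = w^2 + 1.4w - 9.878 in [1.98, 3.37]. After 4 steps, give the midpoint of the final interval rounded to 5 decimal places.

f(1.980000) = -3.185600, f(3.370000) = 6.196900 (opposite signs)
step 1: m = 2.675000, f(m) = 1.022625 > 0 → root in [1.980000, 2.675000]
step 2: m = 2.327500, f(m) = -1.202244 < 0 → root in [2.327500, 2.675000]
step 3: m = 2.501250, f(m) = -0.119998 < 0 → root in [2.501250, 2.675000]
step 4: m = 2.588125, f(m) = 0.443766 > 0 → root in [2.501250, 2.588125]
Midpoint of [2.501250, 2.588125] = 2.544687

2.54469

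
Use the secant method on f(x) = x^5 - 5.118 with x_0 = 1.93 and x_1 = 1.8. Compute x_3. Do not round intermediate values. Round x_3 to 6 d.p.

f(x_0) = 21.660518, f(x_1) = 13.777680
x_2 = 1.800000 - (13.777680)·(1.800000 - 1.930000)/(13.777680 - (21.660518)) = 1.572785; f(x_2) = 4.505807
x_3 = 1.572785 - (4.505807)·(1.572785 - 1.800000)/(4.505807 - (13.777680)) = 1.462367; f(x_3) = 1.569769

1.462367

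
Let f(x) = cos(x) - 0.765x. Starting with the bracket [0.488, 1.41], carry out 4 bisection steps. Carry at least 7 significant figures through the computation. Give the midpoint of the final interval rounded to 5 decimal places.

f(0.488000) = 0.509952, f(1.410000) = -0.918546 (opposite signs)
step 1: m = 0.949000, f(m) = -0.143489 < 0 → root in [0.488000, 0.949000]
step 2: m = 0.718500, f(m) = 0.203141 > 0 → root in [0.718500, 0.949000]
step 3: m = 0.833750, f(m) = 0.034285 > 0 → root in [0.833750, 0.949000]
step 4: m = 0.891375, f(m) = -0.053559 < 0 → root in [0.833750, 0.891375]
Midpoint of [0.833750, 0.891375] = 0.862563

0.86256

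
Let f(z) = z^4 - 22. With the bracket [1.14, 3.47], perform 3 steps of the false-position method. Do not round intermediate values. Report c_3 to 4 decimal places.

f(1.140000) = -20.311040, f(3.470000) = 122.983273
step 1: c = 1.470262, f(c) = -17.327176 < 0 → new bracket [1.470262, 3.470000]
step 2: c = 1.717213, f(c) = -13.304450 < 0 → new bracket [1.717213, 3.470000]
step 3: c = 1.888321, f(c) = -9.285384 < 0 → new bracket [1.888321, 3.470000]

1.8883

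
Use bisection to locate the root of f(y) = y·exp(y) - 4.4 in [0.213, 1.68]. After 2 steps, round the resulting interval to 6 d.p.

f(0.213000) = -4.136437, f(1.680000) = 4.614134 (opposite signs)
step 1: m = 0.946500, f(m) = -1.961177 < 0 → root in [0.946500, 1.680000]
step 2: m = 1.313250, f(m) = 0.482977 > 0 → root in [0.946500, 1.313250]

[0.946500, 1.313250]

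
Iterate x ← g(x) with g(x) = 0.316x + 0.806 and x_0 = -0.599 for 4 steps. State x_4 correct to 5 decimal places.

x_1 = g(-0.599000) = 0.616716
x_2 = g(0.616716) = 1.000882
x_3 = g(1.000882) = 1.122279
x_4 = g(1.122279) = 1.160640

1.16064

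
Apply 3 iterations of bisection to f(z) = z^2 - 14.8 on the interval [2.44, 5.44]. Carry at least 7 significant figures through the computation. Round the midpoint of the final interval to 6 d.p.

f(2.440000) = -8.846400, f(5.440000) = 14.793600 (opposite signs)
step 1: m = 3.940000, f(m) = 0.723600 > 0 → root in [2.440000, 3.940000]
step 2: m = 3.190000, f(m) = -4.623900 < 0 → root in [3.190000, 3.940000]
step 3: m = 3.565000, f(m) = -2.090775 < 0 → root in [3.565000, 3.940000]
Midpoint of [3.565000, 3.940000] = 3.752500

3.752500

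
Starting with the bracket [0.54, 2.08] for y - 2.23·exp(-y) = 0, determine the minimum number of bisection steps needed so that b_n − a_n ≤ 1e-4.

Initial width b − a = 2.08 − 0.54 = 1.540000.
After n steps the width is (b−a)/2^n; need (b−a)/2^n ≤ 1e-4.
So n ≥ log₂(1.540000/1e-4) = log₂(15400.0000) ≈ 13.9106.
Hence n = 14.

14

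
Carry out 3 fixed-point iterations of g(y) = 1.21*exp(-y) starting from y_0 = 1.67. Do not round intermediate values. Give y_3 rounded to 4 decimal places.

y_1 = g(1.670000) = 0.227779
y_2 = g(0.227779) = 0.963523
y_3 = g(0.963523) = 0.461671

0.4617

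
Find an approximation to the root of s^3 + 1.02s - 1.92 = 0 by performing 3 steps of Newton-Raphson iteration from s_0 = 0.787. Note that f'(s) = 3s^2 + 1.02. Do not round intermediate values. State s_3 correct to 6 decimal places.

0.974649

Newton update: s ← s − f(s)/f'(s).
s_0 = 0.787000: f = -0.629817, f' = 2.878107 → s_1 = 0.787000 - (-0.629817)/(2.878107) = 1.005830
s_1 = 1.005830: f = 0.123539, f' = 4.055083 → s_2 = 1.005830 - (0.123539)/(4.055083) = 0.975365
s_2 = 0.975365: f = 0.002772, f' = 3.874010 → s_3 = 0.975365 - (0.002772)/(3.874010) = 0.974649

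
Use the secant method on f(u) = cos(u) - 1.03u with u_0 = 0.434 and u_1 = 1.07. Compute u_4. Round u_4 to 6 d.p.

0.726040

f(u_0) = 0.460271, f(u_1) = -0.621976
u_2 = 1.070000 - (-0.621976)·(1.070000 - 0.434000)/(-0.621976 - (0.460271)) = 0.704486; f(u_2) = 0.036324
u_3 = 0.704486 - (0.036324)·(0.704486 - 1.070000)/(0.036324 - (-0.621976)) = 0.724654; f(u_3) = 0.002334
u_4 = 0.724654 - (0.002334)·(0.724654 - 0.704486)/(0.002334 - (0.036324)) = 0.726040; f(u_4) = -0.000011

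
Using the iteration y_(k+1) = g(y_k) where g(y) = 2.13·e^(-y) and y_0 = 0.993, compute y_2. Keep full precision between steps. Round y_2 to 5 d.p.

0.96757

y_1 = g(0.993000) = 0.789088
y_2 = g(0.789088) = 0.967572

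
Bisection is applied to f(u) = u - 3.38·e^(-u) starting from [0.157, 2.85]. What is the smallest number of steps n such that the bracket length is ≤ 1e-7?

Initial width b − a = 2.85 − 0.157 = 2.693000.
After n steps the width is (b−a)/2^n; need (b−a)/2^n ≤ 1e-7.
So n ≥ log₂(2.693000/1e-7) = log₂(26930000.0000) ≈ 24.6827.
Hence n = 25.

25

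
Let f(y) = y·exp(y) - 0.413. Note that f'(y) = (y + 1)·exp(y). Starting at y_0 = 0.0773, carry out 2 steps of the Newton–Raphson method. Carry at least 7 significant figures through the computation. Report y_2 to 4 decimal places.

0.3072

y_0 = 0.077300: f = -0.329488, f' = 1.163878 → y_1 = 0.077300 - (-0.329488)/(1.163878) = 0.360395
y_1 = 0.360395: f = 0.103768, f' = 1.950663 → y_2 = 0.360395 - (0.103768)/(1.950663) = 0.307198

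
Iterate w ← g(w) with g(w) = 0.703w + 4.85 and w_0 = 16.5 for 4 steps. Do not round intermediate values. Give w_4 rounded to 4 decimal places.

16.3715

w_1 = g(16.500000) = 16.449500
w_2 = g(16.449500) = 16.413998
w_3 = g(16.413998) = 16.389041
w_4 = g(16.389041) = 16.371496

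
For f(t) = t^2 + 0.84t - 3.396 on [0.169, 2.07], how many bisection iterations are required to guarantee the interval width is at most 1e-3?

Initial width b − a = 2.07 − 0.169 = 1.901000.
After n steps the width is (b−a)/2^n; need (b−a)/2^n ≤ 1e-3.
So n ≥ log₂(1.901000/1e-3) = log₂(1901.0000) ≈ 10.8925.
Hence n = 11.

11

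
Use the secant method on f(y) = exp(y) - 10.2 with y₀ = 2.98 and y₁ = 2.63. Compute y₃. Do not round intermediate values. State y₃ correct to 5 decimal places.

2.33484

Secant update: y_(k+1) = y_k − f(y_k)·(y_k − y_(k-1))/(f(y_k) − f(y_(k-1))).
f(y_0) = 9.487817, f(y_1) = 3.673770
y_2 = 2.630000 - (3.673770)·(2.630000 - 2.980000)/(3.673770 - (9.487817)) = 2.408843; f(y_2) = 0.921082
y_3 = 2.408843 - (0.921082)·(2.408843 - 2.630000)/(0.921082 - (3.673770)) = 2.334841; f(y_3) = 0.127815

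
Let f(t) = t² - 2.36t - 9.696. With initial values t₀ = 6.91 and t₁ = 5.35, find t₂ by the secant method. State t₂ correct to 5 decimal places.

f(t_0) = 21.744500, f(t_1) = 6.300500
t_2 = 5.350000 - (6.300500)·(5.350000 - 6.910000)/(6.300500 - (21.744500)) = 4.713586; f(t_2) = 1.397829

4.71359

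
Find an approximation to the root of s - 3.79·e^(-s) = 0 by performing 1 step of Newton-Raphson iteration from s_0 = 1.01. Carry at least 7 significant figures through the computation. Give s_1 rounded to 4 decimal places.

f'(s) = 1 + 3.79·e^(-s)
s_0 = 1.010000: f = -0.370390, f' = 2.380390 → s_1 = 1.010000 - (-0.370390)/(2.380390) = 1.165601

1.1656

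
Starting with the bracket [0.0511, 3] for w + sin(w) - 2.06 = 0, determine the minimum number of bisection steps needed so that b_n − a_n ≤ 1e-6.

22

Initial width b − a = 3 − 0.0511 = 2.948900.
After n steps the width is (b−a)/2^n; need (b−a)/2^n ≤ 1e-6.
So n ≥ log₂(2.948900/1e-6) = log₂(2948900.0000) ≈ 21.4917.
Hence n = 22.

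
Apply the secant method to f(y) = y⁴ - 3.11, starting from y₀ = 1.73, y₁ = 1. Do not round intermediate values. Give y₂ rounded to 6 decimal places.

1.193567

f(y_0) = 5.847450, f(y_1) = -2.110000
y_2 = 1.000000 - (-2.110000)·(1.000000 - 1.730000)/(-2.110000 - (5.847450)) = 1.193567; f(y_2) = -1.080508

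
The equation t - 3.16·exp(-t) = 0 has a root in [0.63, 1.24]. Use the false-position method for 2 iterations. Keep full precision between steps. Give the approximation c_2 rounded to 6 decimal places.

1.078976

False-position update: c = (a·f(b) − b·f(a))/(f(b) − f(a)); replace the endpoint whose sign matches f(c).
f(0.630000) = -1.052990, f(1.240000) = 0.325546
step 1: c = 1.095946, f(c) = 0.039801 > 0 → new bracket [0.630000, 1.095946]
step 2: c = 1.078976, f(c) = 0.004754 > 0 → new bracket [0.630000, 1.078976]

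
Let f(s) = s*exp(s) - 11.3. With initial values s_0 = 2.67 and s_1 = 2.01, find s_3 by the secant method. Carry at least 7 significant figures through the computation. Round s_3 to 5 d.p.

f(s_0) = 27.254718, f(s_1) = 3.701268
s_2 = 2.010000 - (3.701268)·(2.010000 - 2.670000)/(3.701268 - (27.254718)) = 1.906285; f(s_2) = 1.525584
s_3 = 1.906285 - (1.525584)·(1.906285 - 2.010000)/(1.525584 - (3.701268)) = 1.833561; f(s_3) = 0.170987

1.83356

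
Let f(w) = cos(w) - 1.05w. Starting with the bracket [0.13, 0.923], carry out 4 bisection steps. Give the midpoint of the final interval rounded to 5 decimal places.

0.69997

f(0.130000) = 0.855062, f(0.923000) = -0.365719 (opposite signs)
step 1: m = 0.526500, f(m) = 0.311746 > 0 → root in [0.526500, 0.923000]
step 2: m = 0.724750, f(m) = -0.012322 < 0 → root in [0.526500, 0.724750]
step 3: m = 0.625625, f(m) = 0.153691 > 0 → root in [0.625625, 0.724750]
step 4: m = 0.675188, f(m) = 0.071643 > 0 → root in [0.675188, 0.724750]
Midpoint of [0.675188, 0.724750] = 0.699969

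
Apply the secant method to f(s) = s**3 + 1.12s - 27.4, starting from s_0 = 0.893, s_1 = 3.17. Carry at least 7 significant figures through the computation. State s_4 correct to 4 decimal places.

2.8932

Secant update: s_(k+1) = s_k − f(s_k)·(s_k − s_(k-1))/(f(s_k) − f(s_(k-1))).
f(s_0) = -25.687718, f(s_1) = 8.005413
s_2 = 3.170000 - (8.005413)·(3.170000 - 0.893000)/(8.005413 - (-25.687718)) = 2.628990; f(s_2) = -6.285037
s_3 = 2.628990 - (-6.285037)·(2.628990 - 3.170000)/(-6.285037 - (8.005413)) = 2.866930; f(s_3) = -0.624921
s_4 = 2.866930 - (-0.624921)·(2.866930 - 2.628990)/(-0.624921 - (-6.285037)) = 2.893200; f(s_4) = 0.058228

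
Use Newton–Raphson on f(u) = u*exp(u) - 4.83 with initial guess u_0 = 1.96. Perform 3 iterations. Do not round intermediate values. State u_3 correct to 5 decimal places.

f'(u) = (u+1)*exp(u)
u_0 = 1.960000: f = 9.084681, f' = 21.014008 → u_1 = 1.960000 - (9.084681)/(21.014008) = 1.527685
u_1 = 1.527685: f = 2.208800, f' = 11.646296 → u_2 = 1.527685 - (2.208800)/(11.646296) = 1.338028
u_2 = 1.338028: f = 0.269917, f' = 8.911435 → u_3 = 1.338028 - (0.269917)/(8.911435) = 1.307739

1.30774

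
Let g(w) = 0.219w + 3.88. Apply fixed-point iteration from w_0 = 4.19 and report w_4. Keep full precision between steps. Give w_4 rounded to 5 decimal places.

4.96620

w_1 = g(4.190000) = 4.797610
w_2 = g(4.797610) = 4.930677
w_3 = g(4.930677) = 4.959818
w_4 = g(4.959818) = 4.966200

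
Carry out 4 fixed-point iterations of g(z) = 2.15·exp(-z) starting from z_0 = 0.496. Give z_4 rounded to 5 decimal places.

z_1 = g(0.496000) = 1.309268
z_2 = g(1.309268) = 0.580538
z_3 = g(0.580538) = 1.203134
z_4 = g(1.203134) = 0.645541

0.64554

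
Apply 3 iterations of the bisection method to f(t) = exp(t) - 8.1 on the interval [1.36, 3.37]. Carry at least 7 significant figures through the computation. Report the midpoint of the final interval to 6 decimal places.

1.988125

f(1.360000) = -4.203807, f(3.370000) = 20.978527 (opposite signs)
step 1: m = 2.365000, f(m) = 2.544039 > 0 → root in [1.360000, 2.365000]
step 2: m = 1.862500, f(m) = -1.660184 < 0 → root in [1.862500, 2.365000]
step 3: m = 2.113750, f(m) = 0.179230 > 0 → root in [1.862500, 2.113750]
Midpoint of [1.862500, 2.113750] = 1.988125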